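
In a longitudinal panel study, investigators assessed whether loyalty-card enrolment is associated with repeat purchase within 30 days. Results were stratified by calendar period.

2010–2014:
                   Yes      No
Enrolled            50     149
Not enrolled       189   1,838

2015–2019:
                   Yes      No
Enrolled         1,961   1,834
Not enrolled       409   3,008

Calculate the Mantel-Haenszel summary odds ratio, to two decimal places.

OR_MH = Σ(aᵢdᵢ/nᵢ) / Σ(bᵢcᵢ/nᵢ), where nᵢ is the stratum total.
Stratum 1 (2010–2014): n = 2226; a·d/n = 50·1838/2226 = 41.2848; b·c/n = 149·189/2226 = 12.6509
Stratum 2 (2015–2019): n = 7212; a·d/n = 1961·3008/7212 = 817.8991; b·c/n = 1834·409/7212 = 104.0080
OR_MH = (41.2848 + 817.8991) / (12.6509 + 104.0080) = 859.1839 / 116.6590 = 7.36492

7.36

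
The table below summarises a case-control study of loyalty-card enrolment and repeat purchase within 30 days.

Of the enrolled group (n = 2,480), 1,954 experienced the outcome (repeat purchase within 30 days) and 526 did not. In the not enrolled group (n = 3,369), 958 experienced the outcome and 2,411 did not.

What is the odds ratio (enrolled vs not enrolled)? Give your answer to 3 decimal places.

9.349

From the description: a = 1954, b = 526, c = 958, d = 2411.
OR = (a·d)/(b·c) = (1954 × 2411) / (526 × 958) = 4711094 / 503908 = 9.34912
The odds of repeat purchase within 30 days are about 9.35 times as high in the enrolled group.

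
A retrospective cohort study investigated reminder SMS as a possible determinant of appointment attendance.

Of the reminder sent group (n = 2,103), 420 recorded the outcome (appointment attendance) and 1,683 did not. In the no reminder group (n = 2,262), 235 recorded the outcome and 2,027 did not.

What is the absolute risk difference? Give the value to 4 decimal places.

0.0958

From the description: a = 420, b = 1683, c = 235, d = 2027.
Risk in exposed = 420/2103 = 0.199715; risk in unexposed = 235/2262 = 0.103890.
Risk difference = 0.199715 − 0.103890 = 0.095824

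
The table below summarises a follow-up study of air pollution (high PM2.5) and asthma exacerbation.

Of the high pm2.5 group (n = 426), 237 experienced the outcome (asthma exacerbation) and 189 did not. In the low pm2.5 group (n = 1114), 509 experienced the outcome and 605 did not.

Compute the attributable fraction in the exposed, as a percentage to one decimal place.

From the description: a = 237, b = 189, c = 509, d = 605.
Risk in exposed = 237/426 = 0.55634; risk in unexposed = 509/1114 = 0.45691.
RR = 0.55634/0.45691 = 1.21760
AR% = (RR − 1)/RR × 100 = (1.21760 − 1)/1.21760 × 100 = 17.8715%

17.9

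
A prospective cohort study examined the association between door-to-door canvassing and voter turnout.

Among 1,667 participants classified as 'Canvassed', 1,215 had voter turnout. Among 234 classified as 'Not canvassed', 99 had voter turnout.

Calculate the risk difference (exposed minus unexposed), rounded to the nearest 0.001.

0.306

From the description: a = 1215, b = 452, c = 99, d = 135.
Risk in exposed = 1215/1667 = 0.728854; risk in unexposed = 99/234 = 0.423077.
Risk difference = 0.728854 − 0.423077 = 0.305777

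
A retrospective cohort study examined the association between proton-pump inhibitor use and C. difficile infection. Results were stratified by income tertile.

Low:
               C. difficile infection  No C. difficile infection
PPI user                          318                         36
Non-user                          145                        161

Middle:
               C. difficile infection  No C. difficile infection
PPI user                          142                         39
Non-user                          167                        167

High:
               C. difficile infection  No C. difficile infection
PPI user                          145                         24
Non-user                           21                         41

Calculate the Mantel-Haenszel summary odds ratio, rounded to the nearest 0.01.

6.57

OR_MH = Σ(aᵢdᵢ/nᵢ) / Σ(bᵢcᵢ/nᵢ), where nᵢ is the stratum total.
Stratum 1 (Low): n = 660; a·d/n = 318·161/660 = 77.5727; b·c/n = 36·145/660 = 7.9091
Stratum 2 (Middle): n = 515; a·d/n = 142·167/515 = 46.0466; b·c/n = 39·167/515 = 12.6466
Stratum 3 (High): n = 231; a·d/n = 145·41/231 = 25.7359; b·c/n = 24·21/231 = 2.1818
OR_MH = (77.5727 + 46.0466 + 25.7359) / (7.9091 + 12.6466 + 2.1818) = 149.3553 / 22.7375 = 6.56867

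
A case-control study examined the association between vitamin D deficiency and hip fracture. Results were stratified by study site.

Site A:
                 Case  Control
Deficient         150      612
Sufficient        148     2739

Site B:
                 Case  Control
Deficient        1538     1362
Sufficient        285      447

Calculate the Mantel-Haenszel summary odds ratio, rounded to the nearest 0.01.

OR_MH = Σ(aᵢdᵢ/nᵢ) / Σ(bᵢcᵢ/nᵢ), where nᵢ is the stratum total.
Stratum 1 (Site A): n = 3649; a·d/n = 150·2739/3649 = 112.5925; b·c/n = 612·148/3649 = 24.8221
Stratum 2 (Site B): n = 3632; a·d/n = 1538·447/3632 = 189.2858; b·c/n = 1362·285/3632 = 106.8750
OR_MH = (112.5925 + 189.2858) / (24.8221 + 106.8750) = 301.8783 / 131.6971 = 2.29222

2.29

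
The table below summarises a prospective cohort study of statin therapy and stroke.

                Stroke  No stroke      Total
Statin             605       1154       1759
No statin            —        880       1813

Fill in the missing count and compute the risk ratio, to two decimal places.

The missing cell is in the unexposed row: 1813 − 880 = 933.
So a = 605, b = 1154, c = 933, d = 880.
RR = [a/(a+b)] / [c/(c+d)] = (605/1759) / (933/1813) = 0.34395/0.51462 = 0.66835

0.67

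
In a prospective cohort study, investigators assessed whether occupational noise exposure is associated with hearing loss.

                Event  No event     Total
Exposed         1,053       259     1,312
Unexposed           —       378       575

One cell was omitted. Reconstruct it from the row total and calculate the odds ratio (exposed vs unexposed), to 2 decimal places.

The missing cell is in the unexposed row: 575 − 378 = 197.
So a = 1053, b = 259, c = 197, d = 378.
OR = (a·d)/(b·c) = (1053 × 378) / (259 × 197) = 398034 / 51023 = 7.80107

7.80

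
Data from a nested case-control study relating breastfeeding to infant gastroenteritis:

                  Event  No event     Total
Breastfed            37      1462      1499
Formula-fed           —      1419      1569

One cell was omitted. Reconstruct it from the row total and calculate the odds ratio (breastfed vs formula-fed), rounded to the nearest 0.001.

0.239

The missing cell is in the unexposed row: 1569 − 1419 = 150.
So a = 37, b = 1462, c = 150, d = 1419.
OR = (a·d)/(b·c) = (37 × 1419) / (1462 × 150) = 52503 / 219300 = 0.23941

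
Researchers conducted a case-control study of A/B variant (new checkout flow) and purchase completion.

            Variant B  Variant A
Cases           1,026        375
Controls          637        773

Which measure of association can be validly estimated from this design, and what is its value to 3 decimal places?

Reading the table with exposure as columns: a = 1026 (Variant B, case), b = 637 (Variant B, non-case), c = 375 (Variant A, case), d = 773.
This is a case-control study: participants were sampled on outcome status, so risks in the source population cannot be estimated directly — relative risk is not valid here. The odds ratio is the appropriate measure.
OR = (a·d)/(b·c) = (1026 × 773) / (637 × 375) = 793098 / 238875 = 3.32014

3.320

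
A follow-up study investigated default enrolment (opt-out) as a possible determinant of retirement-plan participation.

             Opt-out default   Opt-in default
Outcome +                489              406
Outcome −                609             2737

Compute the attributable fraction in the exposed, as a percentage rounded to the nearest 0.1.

71.0

Reading the table with exposure as columns: a = 489 (Opt-out default, case), b = 609 (Opt-out default, non-case), c = 406 (Opt-in default, case), d = 2737.
Risk in exposed = 489/1098 = 0.44536; risk in unexposed = 406/3143 = 0.12918.
RR = 0.44536/0.12918 = 3.44766
AR% = (RR − 1)/RR × 100 = (3.44766 − 1)/3.44766 × 100 = 70.9948%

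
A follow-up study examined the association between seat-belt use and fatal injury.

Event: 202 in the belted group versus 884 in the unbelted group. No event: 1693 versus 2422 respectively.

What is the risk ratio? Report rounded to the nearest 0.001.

0.399

From the description: a = 202, b = 1693, c = 884, d = 2422.
Risk in exposed = 202/1895 = 0.10660; risk in unexposed = 884/3306 = 0.26739.
RR = 0.10660 / 0.26739 = 0.39865
The risk is 60% lower among the exposed than among the unexposed.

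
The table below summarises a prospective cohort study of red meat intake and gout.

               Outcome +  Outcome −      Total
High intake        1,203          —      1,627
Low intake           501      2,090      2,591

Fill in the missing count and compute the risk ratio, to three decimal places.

3.824

The missing cell is in the exposed row: 1627 − 1203 = 424.
So a = 1203, b = 424, c = 501, d = 2090.
RR = [a/(a+b)] / [c/(c+d)] = (1203/1627) / (501/2591) = 0.73940/0.19336 = 3.82391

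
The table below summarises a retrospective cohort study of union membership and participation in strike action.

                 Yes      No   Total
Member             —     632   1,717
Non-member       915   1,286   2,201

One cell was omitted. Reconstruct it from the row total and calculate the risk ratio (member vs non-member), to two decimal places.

1.52

The missing cell is in the exposed row: 1717 − 632 = 1085.
So a = 1085, b = 632, c = 915, d = 1286.
RR = [a/(a+b)] / [c/(c+d)] = (1085/1717) / (915/2201) = 0.63192/0.41572 = 1.52005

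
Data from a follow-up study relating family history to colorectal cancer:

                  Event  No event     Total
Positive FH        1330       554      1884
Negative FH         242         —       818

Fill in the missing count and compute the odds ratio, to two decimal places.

5.71

The missing cell is in the unexposed row: 818 − 242 = 576.
So a = 1330, b = 554, c = 242, d = 576.
OR = (a·d)/(b·c) = (1330 × 576) / (554 × 242) = 766080 / 134068 = 5.71412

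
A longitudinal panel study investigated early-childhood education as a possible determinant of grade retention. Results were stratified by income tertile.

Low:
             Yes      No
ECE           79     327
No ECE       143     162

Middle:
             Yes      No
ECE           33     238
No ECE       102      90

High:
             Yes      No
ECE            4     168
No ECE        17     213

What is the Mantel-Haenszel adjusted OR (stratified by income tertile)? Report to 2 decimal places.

OR_MH = Σ(aᵢdᵢ/nᵢ) / Σ(bᵢcᵢ/nᵢ), where nᵢ is the stratum total.
Stratum 1 (Low): n = 711; a·d/n = 79·162/711 = 18.0000; b·c/n = 327·143/711 = 65.7679
Stratum 2 (Middle): n = 463; a·d/n = 33·90/463 = 6.4147; b·c/n = 238·102/463 = 52.4320
Stratum 3 (High): n = 402; a·d/n = 4·213/402 = 2.1194; b·c/n = 168·17/402 = 7.1045
OR_MH = (18.0000 + 6.4147 + 2.1194) / (65.7679 + 52.4320 + 7.1045) = 26.5341 / 125.3044 = 0.21176

0.21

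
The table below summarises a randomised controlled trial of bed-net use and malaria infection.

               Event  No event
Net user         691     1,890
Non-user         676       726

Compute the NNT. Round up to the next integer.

Risk in treated group = 691/2581 = 0.26773; risk in control = 676/1402 = 0.48217.
Absolute risk reduction = 0.48217 − 0.26773 = 0.21444
NNT = 1 / ARR = 1 / 0.21444 = 4.663 → round up → 5

5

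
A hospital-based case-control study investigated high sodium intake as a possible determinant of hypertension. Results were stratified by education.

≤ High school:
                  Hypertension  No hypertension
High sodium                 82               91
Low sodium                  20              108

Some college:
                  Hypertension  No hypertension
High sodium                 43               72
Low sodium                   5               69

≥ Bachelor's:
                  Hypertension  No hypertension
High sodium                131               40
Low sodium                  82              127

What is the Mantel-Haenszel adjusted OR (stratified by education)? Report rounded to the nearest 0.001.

5.361

OR_MH = Σ(aᵢdᵢ/nᵢ) / Σ(bᵢcᵢ/nᵢ), where nᵢ is the stratum total.
Stratum 1 (≤ High school): n = 301; a·d/n = 82·108/301 = 29.4219; b·c/n = 91·20/301 = 6.0465
Stratum 2 (Some college): n = 189; a·d/n = 43·69/189 = 15.6984; b·c/n = 72·5/189 = 1.9048
Stratum 3 (≥ Bachelor's): n = 380; a·d/n = 131·127/380 = 43.7816; b·c/n = 40·82/380 = 8.6316
OR_MH = (29.4219 + 15.6984 + 43.7816) / (6.0465 + 1.9048 + 8.6316) = 88.9019 / 16.5829 = 5.36108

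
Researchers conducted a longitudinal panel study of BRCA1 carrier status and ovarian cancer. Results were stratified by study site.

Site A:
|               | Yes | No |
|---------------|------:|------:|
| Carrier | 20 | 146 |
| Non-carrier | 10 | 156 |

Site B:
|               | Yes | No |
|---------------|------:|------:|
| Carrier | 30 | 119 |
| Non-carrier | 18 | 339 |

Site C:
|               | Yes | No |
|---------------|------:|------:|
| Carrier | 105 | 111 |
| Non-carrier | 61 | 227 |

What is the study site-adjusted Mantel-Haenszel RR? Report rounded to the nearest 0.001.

2.502

RR_MH = Σ(aᵢ·n₀ᵢ/nᵢ) / Σ(cᵢ·n₁ᵢ/nᵢ), with n₁ᵢ = aᵢ+bᵢ (exposed), n₀ᵢ = cᵢ+dᵢ (unexposed), nᵢ = n₁ᵢ+n₀ᵢ.
Stratum 1 (Site A): n₁ = 166, n₀ = 166, n = 332; a·n₀/n = 20·166/332 = 10.0000; c·n₁/n = 10·166/332 = 5.0000
Stratum 2 (Site B): n₁ = 149, n₀ = 357, n = 506; a·n₀/n = 30·357/506 = 21.1660; c·n₁/n = 18·149/506 = 5.3004
Stratum 3 (Site C): n₁ = 216, n₀ = 288, n = 504; a·n₀/n = 105·288/504 = 60.0000; c·n₁/n = 61·216/504 = 26.1429
RR_MH = (10.0000 + 21.1660 + 60.0000) / (5.0000 + 5.3004 + 26.1429) = 91.1660 / 36.4433 = 2.50159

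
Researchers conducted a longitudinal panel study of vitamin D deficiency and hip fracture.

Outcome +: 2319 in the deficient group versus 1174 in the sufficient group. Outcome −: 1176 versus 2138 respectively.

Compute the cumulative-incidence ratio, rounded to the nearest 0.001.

1.872

From the description: a = 2319, b = 1176, c = 1174, d = 2138.
Risk in exposed = 2319/3495 = 0.66352; risk in unexposed = 1174/3312 = 0.35447.
RR = 0.66352 / 0.35447 = 1.87187
The risk among the exposed is 1.87 times that among the unexposed.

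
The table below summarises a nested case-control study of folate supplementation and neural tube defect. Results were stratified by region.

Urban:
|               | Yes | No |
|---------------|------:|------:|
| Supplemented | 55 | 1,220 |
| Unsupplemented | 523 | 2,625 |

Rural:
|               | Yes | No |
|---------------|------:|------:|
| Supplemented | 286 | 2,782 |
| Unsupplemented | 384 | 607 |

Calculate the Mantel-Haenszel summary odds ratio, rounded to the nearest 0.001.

OR_MH = Σ(aᵢdᵢ/nᵢ) / Σ(bᵢcᵢ/nᵢ), where nᵢ is the stratum total.
Stratum 1 (Urban): n = 4423; a·d/n = 55·2625/4423 = 32.6419; b·c/n = 1220·523/4423 = 144.2596
Stratum 2 (Rural): n = 4059; a·d/n = 286·607/4059 = 42.7696; b·c/n = 2782·384/4059 = 263.1899
OR_MH = (32.6419 + 42.7696) / (144.2596 + 263.1899) = 75.4115 / 407.4495 = 0.18508

0.185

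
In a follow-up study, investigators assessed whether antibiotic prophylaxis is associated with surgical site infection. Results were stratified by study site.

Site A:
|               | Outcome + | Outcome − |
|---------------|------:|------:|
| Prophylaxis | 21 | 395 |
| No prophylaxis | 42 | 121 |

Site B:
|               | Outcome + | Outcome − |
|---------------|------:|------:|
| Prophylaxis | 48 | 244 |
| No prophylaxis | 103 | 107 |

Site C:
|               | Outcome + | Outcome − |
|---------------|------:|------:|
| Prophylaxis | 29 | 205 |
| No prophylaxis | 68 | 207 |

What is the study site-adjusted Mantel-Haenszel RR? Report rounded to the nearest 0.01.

RR_MH = Σ(aᵢ·n₀ᵢ/nᵢ) / Σ(cᵢ·n₁ᵢ/nᵢ), with n₁ᵢ = aᵢ+bᵢ (exposed), n₀ᵢ = cᵢ+dᵢ (unexposed), nᵢ = n₁ᵢ+n₀ᵢ.
Stratum 1 (Site A): n₁ = 416, n₀ = 163, n = 579; a·n₀/n = 21·163/579 = 5.9119; c·n₁/n = 42·416/579 = 30.1762
Stratum 2 (Site B): n₁ = 292, n₀ = 210, n = 502; a·n₀/n = 48·210/502 = 20.0797; c·n₁/n = 103·292/502 = 59.9124
Stratum 3 (Site C): n₁ = 234, n₀ = 275, n = 509; a·n₀/n = 29·275/509 = 15.6680; c·n₁/n = 68·234/509 = 31.2613
RR_MH = (5.9119 + 20.0797 + 15.6680) / (30.1762 + 59.9124 + 31.2613) = 41.6596 / 121.3498 = 0.34330

0.34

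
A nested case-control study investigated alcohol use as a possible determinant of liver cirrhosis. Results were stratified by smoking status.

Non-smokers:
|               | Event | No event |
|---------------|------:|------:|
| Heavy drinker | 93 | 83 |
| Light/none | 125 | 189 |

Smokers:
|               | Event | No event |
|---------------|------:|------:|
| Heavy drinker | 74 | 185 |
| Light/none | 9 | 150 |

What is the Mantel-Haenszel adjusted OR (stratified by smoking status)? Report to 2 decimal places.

OR_MH = Σ(aᵢdᵢ/nᵢ) / Σ(bᵢcᵢ/nᵢ), where nᵢ is the stratum total.
Stratum 1 (Non-smokers): n = 490; a·d/n = 93·189/490 = 35.8714; b·c/n = 83·125/490 = 21.1735
Stratum 2 (Smokers): n = 418; a·d/n = 74·150/418 = 26.5550; b·c/n = 185·9/418 = 3.9833
OR_MH = (35.8714 + 26.5550) / (21.1735 + 3.9833) = 62.4265 / 25.1567 = 2.48150

2.48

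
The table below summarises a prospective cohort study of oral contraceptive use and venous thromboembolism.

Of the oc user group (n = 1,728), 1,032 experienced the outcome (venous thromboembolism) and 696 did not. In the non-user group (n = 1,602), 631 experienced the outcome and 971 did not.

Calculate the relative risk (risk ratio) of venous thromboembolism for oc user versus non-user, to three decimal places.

From the description: a = 1032, b = 696, c = 631, d = 971.
Risk in exposed = 1032/1728 = 0.59722; risk in unexposed = 631/1602 = 0.39388.
RR = 0.59722 / 0.39388 = 1.51624
The risk among the exposed is 1.52 times that among the unexposed.

1.516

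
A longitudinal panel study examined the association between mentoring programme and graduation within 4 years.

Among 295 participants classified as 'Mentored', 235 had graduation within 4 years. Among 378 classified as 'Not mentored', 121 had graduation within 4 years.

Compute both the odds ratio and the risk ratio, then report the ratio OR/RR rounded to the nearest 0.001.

From the description: a = 235, b = 60, c = 121, d = 257.
OR = (235·257)/(60·121) = 60395/7260 = 8.31887
Risk in exposed = 235/295 = 0.79661; risk in unexposed = 121/378 = 0.32011; RR = 2.48858
OR/RR = 8.31887 / 2.48858 = 3.34281
The outcome is not rare, so the OR lies further from 1 than the RR.

3.343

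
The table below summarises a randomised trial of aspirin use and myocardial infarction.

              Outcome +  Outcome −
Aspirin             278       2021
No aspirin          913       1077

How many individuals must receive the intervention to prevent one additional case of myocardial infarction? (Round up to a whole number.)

3

Risk in treated group = 278/2299 = 0.12092; risk in control = 913/1990 = 0.45879.
Absolute risk reduction = 0.45879 − 0.12092 = 0.33787
NNT = 1 / ARR = 1 / 0.33787 = 2.960 → round up → 3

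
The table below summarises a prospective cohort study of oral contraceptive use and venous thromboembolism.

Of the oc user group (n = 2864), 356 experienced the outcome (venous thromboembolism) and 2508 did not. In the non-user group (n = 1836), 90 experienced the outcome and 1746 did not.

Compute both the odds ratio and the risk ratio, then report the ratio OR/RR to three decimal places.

1.086

From the description: a = 356, b = 2508, c = 90, d = 1746.
OR = (356·1746)/(2508·90) = 621576/225720 = 2.75375
Risk in exposed = 356/2864 = 0.12430; risk in unexposed = 90/1836 = 0.04902; RR = 2.53575
OR/RR = 2.75375 / 2.53575 = 1.08597
The outcome is not rare, so the OR lies further from 1 than the RR.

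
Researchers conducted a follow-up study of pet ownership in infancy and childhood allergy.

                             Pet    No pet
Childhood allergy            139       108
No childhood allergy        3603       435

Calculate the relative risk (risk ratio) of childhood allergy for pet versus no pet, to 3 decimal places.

0.187

Reading the table with exposure as columns: a = 139 (Pet, case), b = 3603 (Pet, non-case), c = 108 (No pet, case), d = 435.
Risk in exposed = 139/3742 = 0.03715; risk in unexposed = 108/543 = 0.19890.
RR = 0.03715 / 0.19890 = 0.18676
The risk is 81% lower among the exposed than among the unexposed.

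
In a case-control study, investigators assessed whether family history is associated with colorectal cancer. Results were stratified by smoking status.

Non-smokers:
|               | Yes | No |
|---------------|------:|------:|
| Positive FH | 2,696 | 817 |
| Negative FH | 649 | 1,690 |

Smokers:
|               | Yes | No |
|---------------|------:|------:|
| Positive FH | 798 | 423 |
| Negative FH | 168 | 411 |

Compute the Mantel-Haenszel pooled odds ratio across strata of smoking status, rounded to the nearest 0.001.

7.386

OR_MH = Σ(aᵢdᵢ/nᵢ) / Σ(bᵢcᵢ/nᵢ), where nᵢ is the stratum total.
Stratum 1 (Non-smokers): n = 5852; a·d/n = 2696·1690/5852 = 778.5783; b·c/n = 817·649/5852 = 90.6071
Stratum 2 (Smokers): n = 1800; a·d/n = 798·411/1800 = 182.2100; b·c/n = 423·168/1800 = 39.4800
OR_MH = (778.5783 + 182.2100) / (90.6071 + 39.4800) = 960.7883 / 130.0871 = 7.38573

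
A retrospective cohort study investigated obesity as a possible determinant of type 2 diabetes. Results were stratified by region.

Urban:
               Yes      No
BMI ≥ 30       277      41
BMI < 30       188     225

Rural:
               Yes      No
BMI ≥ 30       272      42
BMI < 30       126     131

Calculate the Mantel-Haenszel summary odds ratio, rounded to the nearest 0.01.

7.45

OR_MH = Σ(aᵢdᵢ/nᵢ) / Σ(bᵢcᵢ/nᵢ), where nᵢ is the stratum total.
Stratum 1 (Urban): n = 731; a·d/n = 277·225/731 = 85.2599; b·c/n = 41·188/731 = 10.5445
Stratum 2 (Rural): n = 571; a·d/n = 272·131/571 = 62.4028; b·c/n = 42·126/571 = 9.2680
OR_MH = (85.2599 + 62.4028) / (10.5445 + 9.2680) = 147.6627 / 19.8124 = 7.45304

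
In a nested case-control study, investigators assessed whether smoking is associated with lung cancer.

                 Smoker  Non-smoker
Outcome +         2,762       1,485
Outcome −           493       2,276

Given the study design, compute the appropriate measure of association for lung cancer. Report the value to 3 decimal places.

Reading the table with exposure as columns: a = 2762 (Smoker, case), b = 493 (Smoker, non-case), c = 1485 (Non-smoker, case), d = 2276.
This is a nested case-control study: participants were sampled on outcome status, so risks in the source population cannot be estimated directly — relative risk is not valid here. The odds ratio is the appropriate measure.
OR = (a·d)/(b·c) = (2762 × 2276) / (493 × 1485) = 6286312 / 732105 = 8.58663

8.587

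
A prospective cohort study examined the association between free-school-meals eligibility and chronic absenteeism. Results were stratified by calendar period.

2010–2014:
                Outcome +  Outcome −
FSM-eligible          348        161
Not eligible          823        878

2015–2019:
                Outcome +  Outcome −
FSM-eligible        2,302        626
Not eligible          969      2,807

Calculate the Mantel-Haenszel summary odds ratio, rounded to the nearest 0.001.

7.326

OR_MH = Σ(aᵢdᵢ/nᵢ) / Σ(bᵢcᵢ/nᵢ), where nᵢ is the stratum total.
Stratum 1 (2010–2014): n = 2210; a·d/n = 348·878/2210 = 138.2552; b·c/n = 161·823/2210 = 59.9561
Stratum 2 (2015–2019): n = 6704; a·d/n = 2302·2807/6704 = 963.8595; b·c/n = 626·969/6704 = 90.4824
OR_MH = (138.2552 + 963.8595) / (59.9561 + 90.4824) = 1102.1147 / 150.4385 = 7.32601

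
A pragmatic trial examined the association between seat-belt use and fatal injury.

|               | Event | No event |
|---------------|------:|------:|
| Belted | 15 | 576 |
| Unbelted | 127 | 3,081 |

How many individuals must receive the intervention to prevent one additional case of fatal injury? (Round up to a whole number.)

Risk in treated group = 15/591 = 0.02538; risk in control = 127/3208 = 0.03959.
Absolute risk reduction = 0.03959 − 0.02538 = 0.01421
NNT = 1 / ARR = 1 / 0.01421 = 70.384 → round up → 71

71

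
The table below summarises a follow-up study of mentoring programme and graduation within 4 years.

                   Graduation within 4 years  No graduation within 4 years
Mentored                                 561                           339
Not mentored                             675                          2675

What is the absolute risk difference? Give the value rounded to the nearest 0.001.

Cells: a = 561, b = 339, c = 675, d = 2675.
Risk in exposed = 561/900 = 0.623333; risk in unexposed = 675/3350 = 0.201493.
Risk difference = 0.623333 − 0.201493 = 0.421841

0.422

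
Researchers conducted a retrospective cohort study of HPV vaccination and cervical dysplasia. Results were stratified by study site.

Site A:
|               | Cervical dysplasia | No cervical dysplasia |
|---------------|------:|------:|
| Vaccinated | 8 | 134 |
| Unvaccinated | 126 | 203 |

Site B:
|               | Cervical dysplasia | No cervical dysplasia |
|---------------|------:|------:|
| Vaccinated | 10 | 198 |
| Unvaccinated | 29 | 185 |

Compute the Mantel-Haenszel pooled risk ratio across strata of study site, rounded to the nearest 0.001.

RR_MH = Σ(aᵢ·n₀ᵢ/nᵢ) / Σ(cᵢ·n₁ᵢ/nᵢ), with n₁ᵢ = aᵢ+bᵢ (exposed), n₀ᵢ = cᵢ+dᵢ (unexposed), nᵢ = n₁ᵢ+n₀ᵢ.
Stratum 1 (Site A): n₁ = 142, n₀ = 329, n = 471; a·n₀/n = 8·329/471 = 5.5881; c·n₁/n = 126·142/471 = 37.9873
Stratum 2 (Site B): n₁ = 208, n₀ = 214, n = 422; a·n₀/n = 10·214/422 = 5.0711; c·n₁/n = 29·208/422 = 14.2938
RR_MH = (5.5881 + 5.0711) / (37.9873 + 14.2938) = 10.6592 / 52.2811 = 0.20388

0.204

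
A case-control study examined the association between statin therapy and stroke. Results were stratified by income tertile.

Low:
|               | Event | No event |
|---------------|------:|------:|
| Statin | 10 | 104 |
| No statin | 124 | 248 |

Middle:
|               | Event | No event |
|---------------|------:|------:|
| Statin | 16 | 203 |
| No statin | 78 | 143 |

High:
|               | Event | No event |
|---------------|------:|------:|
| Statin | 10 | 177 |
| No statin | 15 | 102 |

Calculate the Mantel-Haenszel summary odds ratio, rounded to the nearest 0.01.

OR_MH = Σ(aᵢdᵢ/nᵢ) / Σ(bᵢcᵢ/nᵢ), where nᵢ is the stratum total.
Stratum 1 (Low): n = 486; a·d/n = 10·248/486 = 5.1029; b·c/n = 104·124/486 = 26.5350
Stratum 2 (Middle): n = 440; a·d/n = 16·143/440 = 5.2000; b·c/n = 203·78/440 = 35.9864
Stratum 3 (High): n = 304; a·d/n = 10·102/304 = 3.3553; b·c/n = 177·15/304 = 8.7336
OR_MH = (5.1029 + 5.2000 + 3.3553) / (26.5350 + 35.9864 + 8.7336) = 13.6581 / 71.2549 = 0.19168

0.19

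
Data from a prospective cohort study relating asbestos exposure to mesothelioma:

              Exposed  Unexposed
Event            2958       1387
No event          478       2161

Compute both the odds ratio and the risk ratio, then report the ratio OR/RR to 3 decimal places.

Reading the table with exposure as columns: a = 2958 (Exposed, case), b = 478 (Exposed, non-case), c = 1387 (Unexposed, case), d = 2161.
OR = (2958·2161)/(478·1387) = 6392238/662986 = 9.64159
Risk in exposed = 2958/3436 = 0.86088; risk in unexposed = 1387/3548 = 0.39092; RR = 2.20218
OR/RR = 9.64159 / 2.20218 = 4.37821
The outcome is not rare, so the OR lies further from 1 than the RR.

4.378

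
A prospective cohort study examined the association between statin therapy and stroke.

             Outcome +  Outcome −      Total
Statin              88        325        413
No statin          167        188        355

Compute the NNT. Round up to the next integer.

4

Risk in treated group = 88/413 = 0.21308; risk in control = 167/355 = 0.47042.
Absolute risk reduction = 0.47042 − 0.21308 = 0.25735
NNT = 1 / ARR = 1 / 0.25735 = 3.886 → round up → 4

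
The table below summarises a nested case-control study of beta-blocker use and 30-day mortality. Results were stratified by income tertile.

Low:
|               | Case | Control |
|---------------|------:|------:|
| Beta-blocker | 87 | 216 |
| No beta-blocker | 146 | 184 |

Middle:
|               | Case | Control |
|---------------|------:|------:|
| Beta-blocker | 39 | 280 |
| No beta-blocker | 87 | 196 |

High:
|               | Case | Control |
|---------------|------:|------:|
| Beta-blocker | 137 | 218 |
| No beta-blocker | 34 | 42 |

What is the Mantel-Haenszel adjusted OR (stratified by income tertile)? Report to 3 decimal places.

0.478

OR_MH = Σ(aᵢdᵢ/nᵢ) / Σ(bᵢcᵢ/nᵢ), where nᵢ is the stratum total.
Stratum 1 (Low): n = 633; a·d/n = 87·184/633 = 25.2891; b·c/n = 216·146/633 = 49.8199
Stratum 2 (Middle): n = 602; a·d/n = 39·196/602 = 12.6977; b·c/n = 280·87/602 = 40.4651
Stratum 3 (High): n = 431; a·d/n = 137·42/431 = 13.3503; b·c/n = 218·34/431 = 17.1972
OR_MH = (25.2891 + 12.6977 + 13.3503) / (49.8199 + 40.4651 + 17.1972) = 51.3371 / 107.4822 = 0.47763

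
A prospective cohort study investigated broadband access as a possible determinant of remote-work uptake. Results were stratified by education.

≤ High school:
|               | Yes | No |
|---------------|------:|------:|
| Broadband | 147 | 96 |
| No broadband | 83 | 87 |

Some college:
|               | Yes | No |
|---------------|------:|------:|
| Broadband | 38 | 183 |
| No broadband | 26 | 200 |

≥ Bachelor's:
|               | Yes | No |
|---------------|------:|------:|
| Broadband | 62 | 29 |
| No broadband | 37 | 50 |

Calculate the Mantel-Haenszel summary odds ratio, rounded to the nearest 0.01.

1.82

OR_MH = Σ(aᵢdᵢ/nᵢ) / Σ(bᵢcᵢ/nᵢ), where nᵢ is the stratum total.
Stratum 1 (≤ High school): n = 413; a·d/n = 147·87/413 = 30.9661; b·c/n = 96·83/413 = 19.2930
Stratum 2 (Some college): n = 447; a·d/n = 38·200/447 = 17.0022; b·c/n = 183·26/447 = 10.6443
Stratum 3 (≥ Bachelor's): n = 178; a·d/n = 62·50/178 = 17.4157; b·c/n = 29·37/178 = 6.0281
OR_MH = (30.9661 + 17.0022 + 17.4157) / (19.2930 + 10.6443 + 6.0281) = 65.3841 / 35.9654 = 1.81797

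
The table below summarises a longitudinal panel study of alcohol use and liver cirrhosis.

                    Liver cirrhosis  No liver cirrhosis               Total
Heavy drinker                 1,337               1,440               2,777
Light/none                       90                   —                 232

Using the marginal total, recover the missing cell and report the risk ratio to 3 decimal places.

The missing cell is in the unexposed row: 232 − 90 = 142.
So a = 1337, b = 1440, c = 90, d = 142.
RR = [a/(a+b)] / [c/(c+d)] = (1337/2777) / (90/232) = 0.48145/0.38793 = 1.24108

1.241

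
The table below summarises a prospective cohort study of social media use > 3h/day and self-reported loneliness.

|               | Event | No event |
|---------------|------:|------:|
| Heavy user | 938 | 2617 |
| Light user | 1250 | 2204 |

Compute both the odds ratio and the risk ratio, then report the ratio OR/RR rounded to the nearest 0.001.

Cells: a = 938, b = 2617, c = 1250, d = 2204.
OR = (938·2204)/(2617·1250) = 2067352/3271250 = 0.63198
Risk in exposed = 938/3555 = 0.26385; risk in unexposed = 1250/3454 = 0.36190; RR = 0.72908
OR/RR = 0.63198 / 0.72908 = 0.86681
The outcome is not rare, so the OR lies further from 1 than the RR.

0.867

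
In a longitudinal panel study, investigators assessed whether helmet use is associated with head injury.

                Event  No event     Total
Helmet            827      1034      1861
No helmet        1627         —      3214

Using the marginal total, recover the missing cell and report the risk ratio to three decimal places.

The missing cell is in the unexposed row: 3214 − 1627 = 1587.
So a = 827, b = 1034, c = 1627, d = 1587.
RR = [a/(a+b)] / [c/(c+d)] = (827/1861) / (1627/3214) = 0.44438/0.50622 = 0.87784

0.878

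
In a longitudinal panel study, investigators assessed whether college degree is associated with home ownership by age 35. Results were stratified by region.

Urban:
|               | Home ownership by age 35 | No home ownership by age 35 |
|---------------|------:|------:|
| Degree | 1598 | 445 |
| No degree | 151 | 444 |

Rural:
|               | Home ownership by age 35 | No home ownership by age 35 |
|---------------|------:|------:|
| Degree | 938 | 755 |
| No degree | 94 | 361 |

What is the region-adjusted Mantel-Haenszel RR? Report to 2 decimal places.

RR_MH = Σ(aᵢ·n₀ᵢ/nᵢ) / Σ(cᵢ·n₁ᵢ/nᵢ), with n₁ᵢ = aᵢ+bᵢ (exposed), n₀ᵢ = cᵢ+dᵢ (unexposed), nᵢ = n₁ᵢ+n₀ᵢ.
Stratum 1 (Urban): n₁ = 2043, n₀ = 595, n = 2638; a·n₀/n = 1598·595/2638 = 360.4284; c·n₁/n = 151·2043/2638 = 116.9420
Stratum 2 (Rural): n₁ = 1693, n₀ = 455, n = 2148; a·n₀/n = 938·455/2148 = 198.6918; c·n₁/n = 94·1693/2148 = 74.0885
RR_MH = (360.4284 + 198.6918) / (116.9420 + 74.0885) = 559.1202 / 191.0305 = 2.92686

2.93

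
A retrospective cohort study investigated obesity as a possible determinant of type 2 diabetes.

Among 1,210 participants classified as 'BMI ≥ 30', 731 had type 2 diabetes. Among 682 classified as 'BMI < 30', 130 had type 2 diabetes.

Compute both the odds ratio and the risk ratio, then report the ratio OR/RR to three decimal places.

2.045

From the description: a = 731, b = 479, c = 130, d = 552.
OR = (731·552)/(479·130) = 403512/62270 = 6.48004
Risk in exposed = 731/1210 = 0.60413; risk in unexposed = 130/682 = 0.19062; RR = 3.16937
OR/RR = 6.48004 / 3.16937 = 2.04458
The outcome is not rare, so the OR lies further from 1 than the RR.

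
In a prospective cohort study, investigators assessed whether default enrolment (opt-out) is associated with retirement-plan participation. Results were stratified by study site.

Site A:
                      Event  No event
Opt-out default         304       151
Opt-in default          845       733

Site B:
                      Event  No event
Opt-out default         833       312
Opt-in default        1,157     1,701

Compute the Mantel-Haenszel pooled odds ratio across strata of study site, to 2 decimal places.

3.03

OR_MH = Σ(aᵢdᵢ/nᵢ) / Σ(bᵢcᵢ/nᵢ), where nᵢ is the stratum total.
Stratum 1 (Site A): n = 2033; a·d/n = 304·733/2033 = 109.6075; b·c/n = 151·845/2033 = 62.7619
Stratum 2 (Site B): n = 4003; a·d/n = 833·1701/4003 = 353.9678; b·c/n = 312·1157/4003 = 90.1784
OR_MH = (109.6075 + 353.9678) / (62.7619 + 90.1784) = 463.5753 / 152.9403 = 3.03109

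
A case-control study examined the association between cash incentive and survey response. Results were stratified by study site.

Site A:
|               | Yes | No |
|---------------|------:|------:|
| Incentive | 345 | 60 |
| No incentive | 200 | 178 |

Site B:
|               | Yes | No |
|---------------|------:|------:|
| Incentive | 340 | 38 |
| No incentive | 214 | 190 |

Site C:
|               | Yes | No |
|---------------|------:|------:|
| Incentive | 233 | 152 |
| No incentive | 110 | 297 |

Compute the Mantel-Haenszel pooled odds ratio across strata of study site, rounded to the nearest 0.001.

5.304

OR_MH = Σ(aᵢdᵢ/nᵢ) / Σ(bᵢcᵢ/nᵢ), where nᵢ is the stratum total.
Stratum 1 (Site A): n = 783; a·d/n = 345·178/783 = 78.4291; b·c/n = 60·200/783 = 15.3257
Stratum 2 (Site B): n = 782; a·d/n = 340·190/782 = 82.6087; b·c/n = 38·214/782 = 10.3990
Stratum 3 (Site C): n = 792; a·d/n = 233·297/792 = 87.3750; b·c/n = 152·110/792 = 21.1111
OR_MH = (78.4291 + 82.6087 + 87.3750) / (15.3257 + 10.3990 + 21.1111) = 248.4128 / 46.8358 = 5.30391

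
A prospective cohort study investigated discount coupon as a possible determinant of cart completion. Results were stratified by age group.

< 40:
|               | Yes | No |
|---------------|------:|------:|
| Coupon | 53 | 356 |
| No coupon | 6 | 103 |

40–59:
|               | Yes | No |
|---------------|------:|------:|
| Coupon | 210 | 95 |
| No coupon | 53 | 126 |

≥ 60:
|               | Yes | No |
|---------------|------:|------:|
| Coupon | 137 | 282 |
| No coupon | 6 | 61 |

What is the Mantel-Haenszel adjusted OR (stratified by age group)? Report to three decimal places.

4.576

OR_MH = Σ(aᵢdᵢ/nᵢ) / Σ(bᵢcᵢ/nᵢ), where nᵢ is the stratum total.
Stratum 1 (< 40): n = 518; a·d/n = 53·103/518 = 10.5386; b·c/n = 356·6/518 = 4.1236
Stratum 2 (40–59): n = 484; a·d/n = 210·126/484 = 54.6694; b·c/n = 95·53/484 = 10.4029
Stratum 3 (≥ 60): n = 486; a·d/n = 137·61/486 = 17.1955; b·c/n = 282·6/486 = 3.4815
OR_MH = (10.5386 + 54.6694 + 17.1955) / (4.1236 + 10.4029 + 3.4815) = 82.4035 / 18.0079 = 4.57596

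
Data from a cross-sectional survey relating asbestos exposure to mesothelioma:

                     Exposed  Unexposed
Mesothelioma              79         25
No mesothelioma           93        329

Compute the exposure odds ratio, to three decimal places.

Reading the table with exposure as columns: a = 79 (Exposed, case), b = 93 (Exposed, non-case), c = 25 (Unexposed, case), d = 329.
OR = (a·d)/(b·c) = (79 × 329) / (93 × 25) = 25991 / 2325 = 11.17892
The odds of mesothelioma are about 11.18 times as high in the exposed group.

11.179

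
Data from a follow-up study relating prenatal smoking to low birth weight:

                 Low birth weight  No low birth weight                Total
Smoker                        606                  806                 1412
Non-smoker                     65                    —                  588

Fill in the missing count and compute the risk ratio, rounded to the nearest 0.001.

3.882

The missing cell is in the unexposed row: 588 − 65 = 523.
So a = 606, b = 806, c = 65, d = 523.
RR = [a/(a+b)] / [c/(c+d)] = (606/1412) / (65/588) = 0.42918/0.11054 = 3.88241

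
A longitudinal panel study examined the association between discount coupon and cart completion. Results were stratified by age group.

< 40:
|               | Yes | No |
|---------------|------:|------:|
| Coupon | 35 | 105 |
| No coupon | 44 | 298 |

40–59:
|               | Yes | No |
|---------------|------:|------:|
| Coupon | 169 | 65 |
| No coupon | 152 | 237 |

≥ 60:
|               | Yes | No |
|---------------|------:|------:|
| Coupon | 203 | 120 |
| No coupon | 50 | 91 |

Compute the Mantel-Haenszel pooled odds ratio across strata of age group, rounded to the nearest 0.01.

3.28

OR_MH = Σ(aᵢdᵢ/nᵢ) / Σ(bᵢcᵢ/nᵢ), where nᵢ is the stratum total.
Stratum 1 (< 40): n = 482; a·d/n = 35·298/482 = 21.6390; b·c/n = 105·44/482 = 9.5851
Stratum 2 (40–59): n = 623; a·d/n = 169·237/623 = 64.2905; b·c/n = 65·152/623 = 15.8587
Stratum 3 (≥ 60): n = 464; a·d/n = 203·91/464 = 39.8125; b·c/n = 120·50/464 = 12.9310
OR_MH = (21.6390 + 64.2905 + 39.8125) / (9.5851 + 15.8587 + 12.9310) = 125.7420 / 38.3748 = 3.27668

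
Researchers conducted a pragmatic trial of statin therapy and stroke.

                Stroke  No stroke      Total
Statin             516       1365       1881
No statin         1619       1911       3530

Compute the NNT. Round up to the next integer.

6

Risk in treated group = 516/1881 = 0.27432; risk in control = 1619/3530 = 0.45864.
Absolute risk reduction = 0.45864 − 0.27432 = 0.18432
NNT = 1 / ARR = 1 / 0.18432 = 5.425 → round up → 6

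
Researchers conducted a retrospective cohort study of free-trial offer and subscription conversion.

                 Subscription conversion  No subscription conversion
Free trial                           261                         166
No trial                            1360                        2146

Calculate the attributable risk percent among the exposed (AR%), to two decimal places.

Cells: a = 261, b = 166, c = 1360, d = 2146.
Risk in exposed = 261/427 = 0.61124; risk in unexposed = 1360/3506 = 0.38791.
RR = 0.61124/0.38791 = 1.57574
AR% = (RR − 1)/RR × 100 = (1.57574 − 1)/1.57574 × 100 = 36.5379%

36.54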